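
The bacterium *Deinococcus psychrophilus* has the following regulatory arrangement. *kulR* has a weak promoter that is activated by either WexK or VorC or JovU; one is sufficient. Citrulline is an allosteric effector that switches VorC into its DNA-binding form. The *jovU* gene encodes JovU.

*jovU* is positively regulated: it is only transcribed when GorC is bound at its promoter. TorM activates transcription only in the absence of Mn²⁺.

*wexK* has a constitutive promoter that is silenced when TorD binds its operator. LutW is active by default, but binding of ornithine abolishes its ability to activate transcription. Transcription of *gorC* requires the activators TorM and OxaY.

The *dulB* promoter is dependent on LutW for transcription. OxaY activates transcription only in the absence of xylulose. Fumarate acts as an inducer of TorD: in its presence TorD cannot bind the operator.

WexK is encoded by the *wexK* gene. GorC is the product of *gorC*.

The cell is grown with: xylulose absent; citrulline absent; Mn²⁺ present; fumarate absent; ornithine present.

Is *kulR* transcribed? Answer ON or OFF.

Fumarate is absent, so TorD is active.
With repressor TorD bound, *wexK* is not transcribed.
So WexK is not produced.
Citrulline is absent, so VorC is inactive.
Mn²⁺ is present, so TorM is inactive.
Xylulose is absent, so OxaY is active.
Required activator TorM is absent, so *gorC* is not transcribed.
So GorC is not produced.
Required activator GorC is absent, so *jovU* is not transcribed.
So JovU is not produced.
No activator is available at the *kulR* promoter, so *kulR* is not transcribed.

OFF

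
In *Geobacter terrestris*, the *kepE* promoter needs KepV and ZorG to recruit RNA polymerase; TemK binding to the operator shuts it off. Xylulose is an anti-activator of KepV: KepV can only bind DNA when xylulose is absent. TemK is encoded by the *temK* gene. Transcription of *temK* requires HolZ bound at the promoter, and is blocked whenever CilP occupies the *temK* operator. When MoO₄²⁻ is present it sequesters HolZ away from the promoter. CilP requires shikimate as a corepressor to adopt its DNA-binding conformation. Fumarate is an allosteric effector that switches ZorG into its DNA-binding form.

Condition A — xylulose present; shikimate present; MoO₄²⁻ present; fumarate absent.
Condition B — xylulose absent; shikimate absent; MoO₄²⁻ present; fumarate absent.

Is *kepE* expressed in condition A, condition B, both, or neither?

Condition A:
Xylulose is present, so KepV is inactive.
Shikimate is present, so CilP is active.
MoO₄²⁻ is present, so HolZ is inactive.
With repressor CilP bound, *temK* is not transcribed.
So TemK is not produced.
Fumarate is absent, so ZorG is inactive.
Required activator KepV is absent, so *kepE* is not transcribed.
→ *kepE* is OFF in A.
Condition B:
Xylulose is absent, so KepV is active.
Shikimate is absent, so CilP is inactive.
MoO₄²⁻ is present, so HolZ is inactive.
Required activator HolZ is absent, so *temK* is not transcribed.
So TemK is not produced.
Fumarate is absent, so ZorG is inactive.
Required activator ZorG is absent, so *kepE* is not transcribed.
→ *kepE* is OFF in B.

neither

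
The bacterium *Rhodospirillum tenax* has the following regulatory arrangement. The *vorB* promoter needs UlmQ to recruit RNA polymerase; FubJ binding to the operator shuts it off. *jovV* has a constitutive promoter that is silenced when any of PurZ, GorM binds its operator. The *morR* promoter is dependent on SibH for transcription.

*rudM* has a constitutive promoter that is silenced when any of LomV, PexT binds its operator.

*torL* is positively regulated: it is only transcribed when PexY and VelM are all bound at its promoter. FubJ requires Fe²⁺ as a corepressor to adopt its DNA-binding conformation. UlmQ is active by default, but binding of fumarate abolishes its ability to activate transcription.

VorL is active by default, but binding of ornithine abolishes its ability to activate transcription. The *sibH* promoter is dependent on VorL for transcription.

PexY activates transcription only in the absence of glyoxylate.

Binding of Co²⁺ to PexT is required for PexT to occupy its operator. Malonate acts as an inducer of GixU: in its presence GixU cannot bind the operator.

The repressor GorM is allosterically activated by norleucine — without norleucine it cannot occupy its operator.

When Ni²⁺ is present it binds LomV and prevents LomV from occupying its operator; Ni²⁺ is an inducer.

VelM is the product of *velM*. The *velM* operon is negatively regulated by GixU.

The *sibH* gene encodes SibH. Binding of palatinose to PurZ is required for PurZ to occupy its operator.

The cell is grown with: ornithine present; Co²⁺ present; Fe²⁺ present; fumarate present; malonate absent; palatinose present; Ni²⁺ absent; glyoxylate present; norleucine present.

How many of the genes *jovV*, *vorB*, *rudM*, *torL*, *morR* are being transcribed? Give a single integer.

Palatinose is present, so PurZ is active.
Norleucine is present, so GorM is active.
With repressor PurZ bound, *jovV* is not transcribed.
→ *jovV* is OFF.
Fe²⁺ is present, so FubJ is active.
Fumarate is present, so UlmQ is inactive.
With repressor FubJ bound, *vorB* is not transcribed.
→ *vorB* is OFF.
Ni²⁺ is absent, so LomV is active.
Co²⁺ is present, so PexT is active.
With repressor LomV bound, *rudM* is not transcribed.
→ *rudM* is OFF.
Glyoxylate is present, so PexY is inactive.
Malonate is absent, so GixU is active.
With repressor GixU bound, *velM* is not transcribed.
So VelM is not produced.
Required activator PexY is absent, so *torL* is not transcribed.
→ *torL* is OFF.
Ornithine is present, so VorL is inactive.
Required activator VorL is absent, so *sibH* is not transcribed.
So SibH is not produced.
Required activator SibH is absent, so *morR* is not transcribed.
→ *morR* is OFF.
0 of the 5 genes are transcribed.

0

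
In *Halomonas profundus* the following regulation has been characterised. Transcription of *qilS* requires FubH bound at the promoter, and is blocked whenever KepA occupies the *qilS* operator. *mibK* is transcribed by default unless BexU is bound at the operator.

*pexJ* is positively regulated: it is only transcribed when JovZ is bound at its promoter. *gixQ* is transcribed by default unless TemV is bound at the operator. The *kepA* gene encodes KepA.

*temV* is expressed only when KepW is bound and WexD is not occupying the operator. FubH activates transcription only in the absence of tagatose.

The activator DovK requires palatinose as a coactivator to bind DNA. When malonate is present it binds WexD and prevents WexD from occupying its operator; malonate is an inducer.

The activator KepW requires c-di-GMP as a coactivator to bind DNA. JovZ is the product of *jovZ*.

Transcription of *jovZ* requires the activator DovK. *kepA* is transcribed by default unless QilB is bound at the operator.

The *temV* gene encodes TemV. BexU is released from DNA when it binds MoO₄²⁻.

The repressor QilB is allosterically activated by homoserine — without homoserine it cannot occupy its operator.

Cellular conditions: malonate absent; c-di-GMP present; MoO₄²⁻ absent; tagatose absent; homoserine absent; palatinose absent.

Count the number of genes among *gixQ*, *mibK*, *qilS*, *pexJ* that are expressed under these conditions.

Malonate is absent, so WexD is active.
c-di-GMP is present, so KepW is active.
With repressor WexD bound, *temV* is not transcribed.
So TemV is not produced.
With no repressor bound, *gixQ* is transcribed.
→ *gixQ* is ON.
MoO₄²⁻ is absent, so BexU is active.
With repressor BexU bound, *mibK* is not transcribed.
→ *mibK* is OFF.
Homoserine is absent, so QilB is inactive.
With no repressor bound, *kepA* is transcribed.
So KepA is produced and active.
Tagatose is absent, so FubH is active.
With repressor KepA bound, *qilS* is not transcribed.
→ *qilS* is OFF.
Palatinose is absent, so DovK is inactive.
Required activator DovK is absent, so *jovZ* is not transcribed.
So JovZ is not produced.
Required activator JovZ is absent, so *pexJ* is not transcribed.
→ *pexJ* is OFF.
1 of the 4 genes is transcribed.

1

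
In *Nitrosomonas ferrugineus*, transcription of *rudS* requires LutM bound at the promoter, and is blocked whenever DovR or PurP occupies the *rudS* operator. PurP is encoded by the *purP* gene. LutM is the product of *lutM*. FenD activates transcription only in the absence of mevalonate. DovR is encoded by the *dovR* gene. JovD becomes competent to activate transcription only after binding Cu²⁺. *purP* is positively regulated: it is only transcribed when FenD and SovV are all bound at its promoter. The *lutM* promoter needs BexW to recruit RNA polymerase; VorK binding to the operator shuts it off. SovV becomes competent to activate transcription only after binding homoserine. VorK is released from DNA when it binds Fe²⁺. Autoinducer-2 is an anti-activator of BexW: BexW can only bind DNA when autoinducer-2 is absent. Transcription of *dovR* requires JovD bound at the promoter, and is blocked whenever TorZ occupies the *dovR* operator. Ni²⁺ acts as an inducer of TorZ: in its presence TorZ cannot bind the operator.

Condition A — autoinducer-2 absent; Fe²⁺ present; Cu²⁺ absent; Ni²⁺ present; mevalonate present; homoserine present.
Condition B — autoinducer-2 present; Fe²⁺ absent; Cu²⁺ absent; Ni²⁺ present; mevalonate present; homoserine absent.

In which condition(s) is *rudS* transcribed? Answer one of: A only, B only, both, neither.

Condition A:
Autoinducer-2 is absent, so BexW is active.
Fe²⁺ is present, so VorK is inactive.
No repressor is bound and BexW is active, so *lutM* is transcribed.
So LutM is produced and active.
Cu²⁺ is absent, so JovD is inactive.
Ni²⁺ is present, so TorZ is inactive.
Required activator JovD is absent, so *dovR* is not transcribed.
So DovR is not produced.
Mevalonate is present, so FenD is inactive.
Homoserine is present, so SovV is active.
Required activator FenD is absent, so *purP* is not transcribed.
So PurP is not produced.
No repressor is bound and LutM is active, so *rudS* is transcribed.
→ *rudS* is ON in A.
Condition B:
Autoinducer-2 is present, so BexW is inactive.
Fe²⁺ is absent, so VorK is active.
With repressor VorK bound, *lutM* is not transcribed.
So LutM is not produced.
Cu²⁺ is absent, so JovD is inactive.
Ni²⁺ is present, so TorZ is inactive.
Required activator JovD is absent, so *dovR* is not transcribed.
So DovR is not produced.
Mevalonate is present, so FenD is inactive.
Homoserine is absent, so SovV is inactive.
Required activator FenD is absent, so *purP* is not transcribed.
So PurP is not produced.
Required activator LutM is absent, so *rudS* is not transcribed.
→ *rudS* is OFF in B.

A only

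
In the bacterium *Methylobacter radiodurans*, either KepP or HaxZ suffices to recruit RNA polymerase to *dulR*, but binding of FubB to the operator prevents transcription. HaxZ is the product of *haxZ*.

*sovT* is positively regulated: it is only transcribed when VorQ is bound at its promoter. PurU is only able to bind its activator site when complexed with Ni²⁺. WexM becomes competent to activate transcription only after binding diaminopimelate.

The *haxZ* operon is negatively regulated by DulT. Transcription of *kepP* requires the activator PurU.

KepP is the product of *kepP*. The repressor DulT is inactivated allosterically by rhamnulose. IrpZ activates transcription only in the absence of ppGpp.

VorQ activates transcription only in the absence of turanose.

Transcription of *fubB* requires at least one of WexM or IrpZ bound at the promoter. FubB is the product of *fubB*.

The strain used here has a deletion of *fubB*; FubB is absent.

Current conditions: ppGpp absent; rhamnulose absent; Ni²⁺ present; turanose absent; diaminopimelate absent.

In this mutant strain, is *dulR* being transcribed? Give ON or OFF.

ON

FubB is non-functional in this strain, so it has no effect.
Ni²⁺ is present, so PurU is active.
No repressor is bound and PurU is active, so *kepP* is transcribed.
So KepP is produced and active.
Rhamnulose is absent, so DulT is active.
With repressor DulT bound, *haxZ* is not transcribed.
So HaxZ is not produced.
Activator KepP is present, so *dulR* is transcribed.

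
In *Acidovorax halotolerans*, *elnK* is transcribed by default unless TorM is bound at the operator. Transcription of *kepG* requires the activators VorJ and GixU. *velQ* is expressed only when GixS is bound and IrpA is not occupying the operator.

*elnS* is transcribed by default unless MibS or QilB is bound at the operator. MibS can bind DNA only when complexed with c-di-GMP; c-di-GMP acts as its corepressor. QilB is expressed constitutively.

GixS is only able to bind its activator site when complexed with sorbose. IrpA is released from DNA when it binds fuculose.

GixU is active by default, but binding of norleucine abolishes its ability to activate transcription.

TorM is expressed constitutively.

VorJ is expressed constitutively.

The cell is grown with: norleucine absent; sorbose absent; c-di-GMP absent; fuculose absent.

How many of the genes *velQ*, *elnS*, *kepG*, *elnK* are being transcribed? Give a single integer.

Fuculose is absent, so IrpA is active.
Sorbose is absent, so GixS is inactive.
With repressor IrpA bound, *velQ* is not transcribed.
→ *velQ* is OFF.
c-di-GMP is absent, so MibS is inactive.
QilB is produced constitutively and is active.
With repressor QilB bound, *elnS* is not transcribed.
→ *elnS* is OFF.
VorJ is produced constitutively and is active.
Norleucine is absent, so GixU is active.
No repressor is bound and VorJ and GixU are active, so *kepG* is transcribed.
→ *kepG* is ON.
TorM is produced constitutively and is active.
With repressor TorM bound, *elnK* is not transcribed.
→ *elnK* is OFF.
1 of the 4 genes is transcribed.

1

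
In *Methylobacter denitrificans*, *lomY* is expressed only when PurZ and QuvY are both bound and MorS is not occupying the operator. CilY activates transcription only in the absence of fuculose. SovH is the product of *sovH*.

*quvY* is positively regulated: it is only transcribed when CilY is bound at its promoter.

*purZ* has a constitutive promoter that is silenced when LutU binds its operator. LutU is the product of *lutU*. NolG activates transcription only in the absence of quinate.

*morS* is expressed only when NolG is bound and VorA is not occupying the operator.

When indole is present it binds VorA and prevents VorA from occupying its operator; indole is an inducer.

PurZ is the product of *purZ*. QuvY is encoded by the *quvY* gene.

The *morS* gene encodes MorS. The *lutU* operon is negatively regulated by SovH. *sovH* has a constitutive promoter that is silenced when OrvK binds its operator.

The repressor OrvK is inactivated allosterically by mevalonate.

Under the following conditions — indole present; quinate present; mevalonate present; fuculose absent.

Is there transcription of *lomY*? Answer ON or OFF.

Mevalonate is present, so OrvK is inactive.
With no repressor bound, *sovH* is transcribed.
So SovH is produced and active.
With repressor SovH bound, *lutU* is not transcribed.
So LutU is not produced.
With no repressor bound, *purZ* is transcribed.
So PurZ is produced and active.
Indole is present, so VorA is inactive.
Quinate is present, so NolG is inactive.
Required activator NolG is absent, so *morS* is not transcribed.
So MorS is not produced.
Fuculose is absent, so CilY is active.
No repressor is bound and CilY is active, so *quvY* is transcribed.
So QuvY is produced and active.
No repressor is bound and PurZ and QuvY are active, so *lomY* is transcribed.

ON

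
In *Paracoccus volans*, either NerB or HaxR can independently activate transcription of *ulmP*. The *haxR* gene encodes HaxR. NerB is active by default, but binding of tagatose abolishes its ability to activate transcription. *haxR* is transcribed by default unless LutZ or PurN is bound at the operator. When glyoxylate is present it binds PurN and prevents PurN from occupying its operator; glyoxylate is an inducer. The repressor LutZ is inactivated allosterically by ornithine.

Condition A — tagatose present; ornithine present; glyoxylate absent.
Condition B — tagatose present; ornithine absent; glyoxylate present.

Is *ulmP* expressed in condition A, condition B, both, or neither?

neither

Condition A:
Tagatose is present, so NerB is inactive.
Ornithine is present, so LutZ is inactive.
Glyoxylate is absent, so PurN is active.
With repressor PurN bound, *haxR* is not transcribed.
So HaxR is not produced.
No activator is available at the *ulmP* promoter, so *ulmP* is not transcribed.
→ *ulmP* is OFF in A.
Condition B:
Tagatose is present, so NerB is inactive.
Ornithine is absent, so LutZ is active.
Glyoxylate is present, so PurN is inactive.
With repressor LutZ bound, *haxR* is not transcribed.
So HaxR is not produced.
No activator is available at the *ulmP* promoter, so *ulmP* is not transcribed.
→ *ulmP* is OFF in B.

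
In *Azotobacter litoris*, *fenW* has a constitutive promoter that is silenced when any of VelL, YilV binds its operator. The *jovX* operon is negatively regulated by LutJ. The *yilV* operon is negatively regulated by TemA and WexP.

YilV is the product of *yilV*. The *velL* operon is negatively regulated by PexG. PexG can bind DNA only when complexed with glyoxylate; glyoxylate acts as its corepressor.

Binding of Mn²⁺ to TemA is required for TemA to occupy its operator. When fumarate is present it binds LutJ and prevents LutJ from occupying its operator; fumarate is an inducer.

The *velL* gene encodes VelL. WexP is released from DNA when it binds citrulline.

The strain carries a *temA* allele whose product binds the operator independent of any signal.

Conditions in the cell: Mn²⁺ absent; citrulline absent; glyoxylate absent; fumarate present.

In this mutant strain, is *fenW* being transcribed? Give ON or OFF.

Glyoxylate is absent, so PexG is inactive.
With no repressor bound, *velL* is transcribed.
So VelL is produced and active.
TemA is constitutively active in this strain.
Citrulline is absent, so WexP is active.
With repressor TemA bound, *yilV* is not transcribed.
So YilV is not produced.
With repressor VelL bound, *fenW* is not transcribed.

OFF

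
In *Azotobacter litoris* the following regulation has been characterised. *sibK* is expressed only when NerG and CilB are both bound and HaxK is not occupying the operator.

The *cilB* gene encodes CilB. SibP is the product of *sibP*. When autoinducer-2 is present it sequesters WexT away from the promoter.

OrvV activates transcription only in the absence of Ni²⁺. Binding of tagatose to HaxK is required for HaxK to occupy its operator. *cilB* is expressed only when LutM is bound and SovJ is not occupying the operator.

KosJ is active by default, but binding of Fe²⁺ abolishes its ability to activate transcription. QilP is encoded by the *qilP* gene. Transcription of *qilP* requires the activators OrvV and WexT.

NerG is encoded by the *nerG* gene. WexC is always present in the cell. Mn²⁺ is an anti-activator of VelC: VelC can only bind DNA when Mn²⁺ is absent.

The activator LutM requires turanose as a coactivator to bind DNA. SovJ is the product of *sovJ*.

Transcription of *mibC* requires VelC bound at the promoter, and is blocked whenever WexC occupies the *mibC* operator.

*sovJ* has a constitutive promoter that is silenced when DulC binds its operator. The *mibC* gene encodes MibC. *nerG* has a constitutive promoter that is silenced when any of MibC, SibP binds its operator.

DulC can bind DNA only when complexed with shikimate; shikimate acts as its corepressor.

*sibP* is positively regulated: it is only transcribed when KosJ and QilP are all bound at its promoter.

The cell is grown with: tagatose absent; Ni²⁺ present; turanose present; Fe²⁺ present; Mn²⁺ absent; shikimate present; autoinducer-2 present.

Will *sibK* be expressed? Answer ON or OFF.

ON

Tagatose is absent, so HaxK is inactive.
Mn²⁺ is absent, so VelC is active.
WexC is produced constitutively and is active.
With repressor WexC bound, *mibC* is not transcribed.
So MibC is not produced.
Fe²⁺ is present, so KosJ is inactive.
Ni²⁺ is present, so OrvV is inactive.
Autoinducer-2 is present, so WexT is inactive.
Required activator OrvV is absent, so *qilP* is not transcribed.
So QilP is not produced.
Required activator KosJ is absent, so *sibP* is not transcribed.
So SibP is not produced.
With no repressor bound, *nerG* is transcribed.
So NerG is produced and active.
Shikimate is present, so DulC is active.
With repressor DulC bound, *sovJ* is not transcribed.
So SovJ is not produced.
Turanose is present, so LutM is active.
No repressor is bound and LutM is active, so *cilB* is transcribed.
So CilB is produced and active.
No repressor is bound and NerG and CilB are active, so *sibK* is transcribed.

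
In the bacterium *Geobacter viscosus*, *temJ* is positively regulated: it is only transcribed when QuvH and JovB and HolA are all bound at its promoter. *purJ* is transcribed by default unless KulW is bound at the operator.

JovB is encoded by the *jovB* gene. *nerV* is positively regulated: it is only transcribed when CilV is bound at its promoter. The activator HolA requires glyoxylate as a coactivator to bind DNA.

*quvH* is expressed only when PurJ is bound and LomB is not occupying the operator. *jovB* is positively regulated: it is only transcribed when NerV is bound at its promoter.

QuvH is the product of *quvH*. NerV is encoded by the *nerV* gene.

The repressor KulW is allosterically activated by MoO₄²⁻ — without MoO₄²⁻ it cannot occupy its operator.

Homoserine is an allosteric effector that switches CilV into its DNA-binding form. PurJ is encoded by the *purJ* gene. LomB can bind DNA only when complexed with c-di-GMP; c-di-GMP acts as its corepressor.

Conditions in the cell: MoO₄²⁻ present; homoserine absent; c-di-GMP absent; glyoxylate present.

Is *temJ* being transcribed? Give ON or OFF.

OFF

c-di-GMP is absent, so LomB is inactive.
MoO₄²⁻ is present, so KulW is active.
With repressor KulW bound, *purJ* is not transcribed.
So PurJ is not produced.
Required activator PurJ is absent, so *quvH* is not transcribed.
So QuvH is not produced.
Homoserine is absent, so CilV is inactive.
Required activator CilV is absent, so *nerV* is not transcribed.
So NerV is not produced.
Required activator NerV is absent, so *jovB* is not transcribed.
So JovB is not produced.
Glyoxylate is present, so HolA is active.
Required activator QuvH is absent, so *temJ* is not transcribed.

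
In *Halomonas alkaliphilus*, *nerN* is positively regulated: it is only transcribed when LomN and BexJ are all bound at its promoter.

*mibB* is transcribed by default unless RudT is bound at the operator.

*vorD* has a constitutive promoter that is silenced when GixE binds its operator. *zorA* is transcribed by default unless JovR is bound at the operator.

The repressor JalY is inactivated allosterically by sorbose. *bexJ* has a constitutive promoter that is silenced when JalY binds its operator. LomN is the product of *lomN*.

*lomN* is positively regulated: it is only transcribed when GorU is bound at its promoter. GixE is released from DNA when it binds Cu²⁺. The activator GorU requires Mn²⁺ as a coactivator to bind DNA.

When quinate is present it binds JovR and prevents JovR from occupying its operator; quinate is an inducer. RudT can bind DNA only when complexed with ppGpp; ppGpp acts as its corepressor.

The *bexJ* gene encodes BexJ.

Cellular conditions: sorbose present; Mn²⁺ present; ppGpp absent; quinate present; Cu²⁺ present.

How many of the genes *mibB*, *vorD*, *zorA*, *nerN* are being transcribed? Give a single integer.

ppGpp is absent, so RudT is inactive.
With no repressor bound, *mibB* is transcribed.
→ *mibB* is ON.
Cu²⁺ is present, so GixE is inactive.
With no repressor bound, *vorD* is transcribed.
→ *vorD* is ON.
Quinate is present, so JovR is inactive.
With no repressor bound, *zorA* is transcribed.
→ *zorA* is ON.
Mn²⁺ is present, so GorU is active.
No repressor is bound and GorU is active, so *lomN* is transcribed.
So LomN is produced and active.
Sorbose is present, so JalY is inactive.
With no repressor bound, *bexJ* is transcribed.
So BexJ is produced and active.
No repressor is bound and LomN and BexJ are active, so *nerN* is transcribed.
→ *nerN* is ON.
4 of the 4 genes are transcribed.

4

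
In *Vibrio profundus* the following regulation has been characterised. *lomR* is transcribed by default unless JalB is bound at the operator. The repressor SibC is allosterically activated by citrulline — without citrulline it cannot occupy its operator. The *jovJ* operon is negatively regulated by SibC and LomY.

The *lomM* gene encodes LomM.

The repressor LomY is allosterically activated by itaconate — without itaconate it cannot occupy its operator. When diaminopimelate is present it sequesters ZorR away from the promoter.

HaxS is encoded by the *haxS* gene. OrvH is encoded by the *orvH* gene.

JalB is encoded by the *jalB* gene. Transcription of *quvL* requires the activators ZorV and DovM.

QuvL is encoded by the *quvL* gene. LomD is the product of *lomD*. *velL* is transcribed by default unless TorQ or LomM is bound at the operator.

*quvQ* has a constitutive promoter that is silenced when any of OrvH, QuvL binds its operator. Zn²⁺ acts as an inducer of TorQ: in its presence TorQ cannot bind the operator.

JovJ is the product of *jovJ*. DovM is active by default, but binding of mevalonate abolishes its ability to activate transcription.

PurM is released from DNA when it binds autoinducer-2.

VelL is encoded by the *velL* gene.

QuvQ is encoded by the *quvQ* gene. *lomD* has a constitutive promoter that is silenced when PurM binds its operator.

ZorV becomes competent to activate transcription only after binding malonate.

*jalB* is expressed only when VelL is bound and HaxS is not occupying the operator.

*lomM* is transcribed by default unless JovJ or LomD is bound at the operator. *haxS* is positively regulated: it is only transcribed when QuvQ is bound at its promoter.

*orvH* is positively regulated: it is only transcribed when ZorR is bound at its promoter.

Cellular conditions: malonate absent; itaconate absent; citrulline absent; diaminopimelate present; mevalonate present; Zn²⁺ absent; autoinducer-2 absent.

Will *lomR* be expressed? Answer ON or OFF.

Diaminopimelate is present, so ZorR is inactive.
Required activator ZorR is absent, so *orvH* is not transcribed.
So OrvH is not produced.
Malonate is absent, so ZorV is inactive.
Mevalonate is present, so DovM is inactive.
Required activator ZorV is absent, so *quvL* is not transcribed.
So QuvL is not produced.
With no repressor bound, *quvQ* is transcribed.
So QuvQ is produced and active.
No repressor is bound and QuvQ is active, so *haxS* is transcribed.
So HaxS is produced and active.
Zn²⁺ is absent, so TorQ is active.
Citrulline is absent, so SibC is inactive.
Itaconate is absent, so LomY is inactive.
With no repressor bound, *jovJ* is transcribed.
So JovJ is produced and active.
Autoinducer-2 is absent, so PurM is active.
With repressor PurM bound, *lomD* is not transcribed.
So LomD is not produced.
With repressor JovJ bound, *lomM* is not transcribed.
So LomM is not produced.
With repressor TorQ bound, *velL* is not transcribed.
So VelL is not produced.
With repressor HaxS bound, *jalB* is not transcribed.
So JalB is not produced.
With no repressor bound, *lomR* is transcribed.

ON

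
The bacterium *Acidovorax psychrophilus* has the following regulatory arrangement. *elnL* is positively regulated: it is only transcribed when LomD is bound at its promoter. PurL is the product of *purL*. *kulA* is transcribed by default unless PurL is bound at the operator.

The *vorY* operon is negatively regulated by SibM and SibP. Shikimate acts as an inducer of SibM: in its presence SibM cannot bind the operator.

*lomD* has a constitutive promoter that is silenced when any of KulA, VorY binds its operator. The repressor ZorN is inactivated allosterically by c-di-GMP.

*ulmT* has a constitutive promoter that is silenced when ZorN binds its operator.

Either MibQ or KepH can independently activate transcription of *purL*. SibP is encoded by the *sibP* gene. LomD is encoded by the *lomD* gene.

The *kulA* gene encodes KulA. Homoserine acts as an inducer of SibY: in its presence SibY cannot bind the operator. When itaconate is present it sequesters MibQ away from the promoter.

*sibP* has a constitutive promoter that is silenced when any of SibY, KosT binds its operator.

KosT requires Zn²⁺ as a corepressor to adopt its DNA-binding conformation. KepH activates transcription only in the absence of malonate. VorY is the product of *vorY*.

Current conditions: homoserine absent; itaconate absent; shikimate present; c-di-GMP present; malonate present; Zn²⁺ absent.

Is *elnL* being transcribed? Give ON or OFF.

OFF

Itaconate is absent, so MibQ is active.
Malonate is present, so KepH is inactive.
Activator MibQ is present, so *purL* is transcribed.
So PurL is produced and active.
With repressor PurL bound, *kulA* is not transcribed.
So KulA is not produced.
Shikimate is present, so SibM is inactive.
Homoserine is absent, so SibY is active.
Zn²⁺ is absent, so KosT is inactive.
With repressor SibY bound, *sibP* is not transcribed.
So SibP is not produced.
With no repressor bound, *vorY* is transcribed.
So VorY is produced and active.
With repressor VorY bound, *lomD* is not transcribed.
So LomD is not produced.
Required activator LomD is absent, so *elnL* is not transcribed.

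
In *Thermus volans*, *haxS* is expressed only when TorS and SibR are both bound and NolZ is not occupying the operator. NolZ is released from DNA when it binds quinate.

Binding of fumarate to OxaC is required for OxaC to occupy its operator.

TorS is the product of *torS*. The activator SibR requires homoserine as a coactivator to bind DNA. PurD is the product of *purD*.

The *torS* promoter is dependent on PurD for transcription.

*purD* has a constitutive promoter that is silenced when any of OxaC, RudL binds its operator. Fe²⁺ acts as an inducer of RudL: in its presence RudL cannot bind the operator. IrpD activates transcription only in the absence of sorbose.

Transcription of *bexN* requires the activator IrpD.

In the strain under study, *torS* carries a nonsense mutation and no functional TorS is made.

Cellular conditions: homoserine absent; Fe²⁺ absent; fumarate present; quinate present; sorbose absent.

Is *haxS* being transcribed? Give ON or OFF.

Quinate is present, so NolZ is inactive.
TorS is non-functional in this strain, so it has no effect.
Homoserine is absent, so SibR is inactive.
Required activator TorS is absent, so *haxS* is not transcribed.

OFF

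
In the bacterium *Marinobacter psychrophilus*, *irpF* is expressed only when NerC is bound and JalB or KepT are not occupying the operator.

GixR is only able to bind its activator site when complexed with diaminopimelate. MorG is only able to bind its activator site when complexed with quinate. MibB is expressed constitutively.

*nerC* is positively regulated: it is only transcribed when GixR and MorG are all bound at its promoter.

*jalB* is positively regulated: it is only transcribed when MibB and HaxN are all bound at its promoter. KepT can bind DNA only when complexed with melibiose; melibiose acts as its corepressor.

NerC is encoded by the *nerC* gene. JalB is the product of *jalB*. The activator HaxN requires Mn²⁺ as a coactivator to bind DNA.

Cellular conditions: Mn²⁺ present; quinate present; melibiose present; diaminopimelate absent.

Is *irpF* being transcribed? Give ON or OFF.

OFF

MibB is produced constitutively and is active.
Mn²⁺ is present, so HaxN is active.
No repressor is bound and MibB and HaxN are active, so *jalB* is transcribed.
So JalB is produced and active.
Melibiose is present, so KepT is active.
Diaminopimelate is absent, so GixR is inactive.
Quinate is present, so MorG is active.
Required activator GixR is absent, so *nerC* is not transcribed.
So NerC is not produced.
With repressor JalB bound, *irpF* is not transcribed.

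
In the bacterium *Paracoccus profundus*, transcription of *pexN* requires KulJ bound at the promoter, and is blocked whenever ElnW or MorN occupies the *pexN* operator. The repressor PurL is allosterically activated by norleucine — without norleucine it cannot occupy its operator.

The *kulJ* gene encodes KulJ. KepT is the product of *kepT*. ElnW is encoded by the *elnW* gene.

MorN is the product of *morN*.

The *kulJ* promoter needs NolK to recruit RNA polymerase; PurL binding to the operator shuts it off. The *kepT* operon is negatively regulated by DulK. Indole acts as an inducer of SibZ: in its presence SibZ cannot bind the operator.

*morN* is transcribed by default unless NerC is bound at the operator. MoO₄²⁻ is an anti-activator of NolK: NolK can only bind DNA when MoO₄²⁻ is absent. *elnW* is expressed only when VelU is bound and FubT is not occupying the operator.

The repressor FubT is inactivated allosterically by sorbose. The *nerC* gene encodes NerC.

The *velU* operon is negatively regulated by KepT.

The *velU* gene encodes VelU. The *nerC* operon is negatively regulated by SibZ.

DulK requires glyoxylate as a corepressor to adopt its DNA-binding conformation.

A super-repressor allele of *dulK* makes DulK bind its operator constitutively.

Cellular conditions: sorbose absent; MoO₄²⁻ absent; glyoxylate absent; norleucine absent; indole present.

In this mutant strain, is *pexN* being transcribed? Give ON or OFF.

DulK is constitutively active in this strain.
With repressor DulK bound, *kepT* is not transcribed.
So KepT is not produced.
With no repressor bound, *velU* is transcribed.
So VelU is produced and active.
Sorbose is absent, so FubT is active.
With repressor FubT bound, *elnW* is not transcribed.
So ElnW is not produced.
MoO₄²⁻ is absent, so NolK is active.
Norleucine is absent, so PurL is inactive.
No repressor is bound and NolK is active, so *kulJ* is transcribed.
So KulJ is produced and active.
Indole is present, so SibZ is inactive.
With no repressor bound, *nerC* is transcribed.
So NerC is produced and active.
With repressor NerC bound, *morN* is not transcribed.
So MorN is not produced.
No repressor is bound and KulJ is active, so *pexN* is transcribed.

ON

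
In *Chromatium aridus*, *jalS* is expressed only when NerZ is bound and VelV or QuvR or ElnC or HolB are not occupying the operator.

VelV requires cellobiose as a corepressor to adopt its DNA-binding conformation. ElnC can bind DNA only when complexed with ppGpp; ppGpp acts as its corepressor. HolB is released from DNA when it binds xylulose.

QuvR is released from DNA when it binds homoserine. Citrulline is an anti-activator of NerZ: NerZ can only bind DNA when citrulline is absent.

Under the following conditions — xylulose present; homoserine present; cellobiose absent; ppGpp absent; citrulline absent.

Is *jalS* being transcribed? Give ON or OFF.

ON

Cellobiose is absent, so VelV is inactive.
Homoserine is present, so QuvR is inactive.
ppGpp is absent, so ElnC is inactive.
Citrulline is absent, so NerZ is active.
Xylulose is present, so HolB is inactive.
No repressor is bound and NerZ is active, so *jalS* is transcribed.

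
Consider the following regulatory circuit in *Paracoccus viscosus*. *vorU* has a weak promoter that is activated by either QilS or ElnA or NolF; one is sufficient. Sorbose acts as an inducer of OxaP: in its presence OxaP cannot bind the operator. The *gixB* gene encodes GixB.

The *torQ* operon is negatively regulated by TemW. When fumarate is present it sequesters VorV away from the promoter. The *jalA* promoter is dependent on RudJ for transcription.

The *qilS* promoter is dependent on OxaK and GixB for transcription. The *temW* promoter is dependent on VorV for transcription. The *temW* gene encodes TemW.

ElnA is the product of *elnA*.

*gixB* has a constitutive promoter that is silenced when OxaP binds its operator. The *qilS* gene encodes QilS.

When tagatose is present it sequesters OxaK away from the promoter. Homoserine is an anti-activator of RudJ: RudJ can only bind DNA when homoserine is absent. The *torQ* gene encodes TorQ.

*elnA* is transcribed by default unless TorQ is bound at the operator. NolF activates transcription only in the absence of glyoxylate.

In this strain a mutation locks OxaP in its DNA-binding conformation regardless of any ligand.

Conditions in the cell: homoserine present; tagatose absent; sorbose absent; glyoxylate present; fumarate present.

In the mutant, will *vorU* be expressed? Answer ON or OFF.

OFF

Tagatose is absent, so OxaK is active.
OxaP is constitutively active in this strain.
With repressor OxaP bound, *gixB* is not transcribed.
So GixB is not produced.
Required activator GixB is absent, so *qilS* is not transcribed.
So QilS is not produced.
Fumarate is present, so VorV is inactive.
Required activator VorV is absent, so *temW* is not transcribed.
So TemW is not produced.
With no repressor bound, *torQ* is transcribed.
So TorQ is produced and active.
With repressor TorQ bound, *elnA* is not transcribed.
So ElnA is not produced.
Glyoxylate is present, so NolF is inactive.
No activator is available at the *vorU* promoter, so *vorU* is not transcribed.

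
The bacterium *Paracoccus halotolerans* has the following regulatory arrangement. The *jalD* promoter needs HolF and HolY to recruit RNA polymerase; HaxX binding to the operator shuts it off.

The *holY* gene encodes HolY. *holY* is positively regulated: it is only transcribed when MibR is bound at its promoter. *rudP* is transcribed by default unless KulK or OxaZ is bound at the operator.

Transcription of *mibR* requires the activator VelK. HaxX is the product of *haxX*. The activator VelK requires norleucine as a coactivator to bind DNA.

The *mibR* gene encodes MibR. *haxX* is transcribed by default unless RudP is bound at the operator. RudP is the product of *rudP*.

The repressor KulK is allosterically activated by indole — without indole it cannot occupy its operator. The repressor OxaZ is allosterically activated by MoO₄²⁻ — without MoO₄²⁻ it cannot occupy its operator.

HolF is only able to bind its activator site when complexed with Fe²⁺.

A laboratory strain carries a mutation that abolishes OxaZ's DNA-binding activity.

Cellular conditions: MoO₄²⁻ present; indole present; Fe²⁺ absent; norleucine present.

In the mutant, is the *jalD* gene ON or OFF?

OFF

Indole is present, so KulK is active.
OxaZ is non-functional in this strain, so it has no effect.
With repressor KulK bound, *rudP* is not transcribed.
So RudP is not produced.
With no repressor bound, *haxX* is transcribed.
So HaxX is produced and active.
Fe²⁺ is absent, so HolF is inactive.
Norleucine is present, so VelK is active.
No repressor is bound and VelK is active, so *mibR* is transcribed.
So MibR is produced and active.
No repressor is bound and MibR is active, so *holY* is transcribed.
So HolY is produced and active.
With repressor HaxX bound, *jalD* is not transcribed.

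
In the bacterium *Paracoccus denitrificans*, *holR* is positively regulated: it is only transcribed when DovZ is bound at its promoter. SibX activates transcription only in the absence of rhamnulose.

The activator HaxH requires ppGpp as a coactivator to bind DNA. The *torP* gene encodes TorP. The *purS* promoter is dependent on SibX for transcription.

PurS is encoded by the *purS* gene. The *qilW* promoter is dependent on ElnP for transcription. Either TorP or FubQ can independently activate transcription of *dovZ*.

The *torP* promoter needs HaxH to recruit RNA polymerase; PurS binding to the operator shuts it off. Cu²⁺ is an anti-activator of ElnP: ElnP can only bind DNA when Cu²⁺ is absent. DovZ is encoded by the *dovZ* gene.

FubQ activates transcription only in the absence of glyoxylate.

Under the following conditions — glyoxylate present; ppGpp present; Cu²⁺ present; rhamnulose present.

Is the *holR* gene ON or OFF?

ON

Rhamnulose is present, so SibX is inactive.
Required activator SibX is absent, so *purS* is not transcribed.
So PurS is not produced.
ppGpp is present, so HaxH is active.
No repressor is bound and HaxH is active, so *torP* is transcribed.
So TorP is produced and active.
Glyoxylate is present, so FubQ is inactive.
Activator TorP is present, so *dovZ* is transcribed.
So DovZ is produced and active.
No repressor is bound and DovZ is active, so *holR* is transcribed.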